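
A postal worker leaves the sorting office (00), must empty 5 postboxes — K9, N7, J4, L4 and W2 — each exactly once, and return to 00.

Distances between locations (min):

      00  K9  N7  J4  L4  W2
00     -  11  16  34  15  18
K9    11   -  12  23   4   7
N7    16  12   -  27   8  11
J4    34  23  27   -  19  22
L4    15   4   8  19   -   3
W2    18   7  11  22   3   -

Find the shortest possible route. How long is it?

With 5 stops there are 5!/2 = 60 distinct round trips (a route and its reverse cost the same).
00 - K9 - N7 - J4 - L4 - W2 - 00: 11+12+27+19+3+18 = 90
00 - K9 - N7 - J4 - W2 - L4 - 00: 11+12+27+22+3+15 = 90
00 - K9 - N7 - L4 - J4 - W2 - 00: 11+12+8+19+22+18 = 90
00 - K9 - N7 - L4 - W2 - J4 - 00: 11+12+8+3+22+34 = 90
00 - K9 - N7 - W2 - J4 - L4 - 00: 11+12+11+22+19+15 = 90
00 - K9 - N7 - W2 - L4 - J4 - 00: 11+12+11+3+19+34 = 90
00 - K9 - J4 - N7 - L4 - W2 - 00: 11+23+27+8+3+18 = 90
00 - K9 - J4 - N7 - W2 - L4 - 00: 11+23+27+11+3+15 = 90
00 - K9 - J4 - L4 - N7 - W2 - 00: 11+23+19+8+11+18 = 90
00 - K9 - J4 - L4 - W2 - N7 - 00: 11+23+19+3+11+16 = 83
00 - K9 - J4 - W2 - N7 - L4 - 00: 11+23+22+11+8+15 = 90
00 - K9 - J4 - W2 - L4 - N7 - 00: 11+23+22+3+8+16 = 83
00 - K9 - L4 - N7 - J4 - W2 - 00: 11+4+8+27+22+18 = 90
00 - K9 - L4 - N7 - W2 - J4 - 00: 11+4+8+11+22+34 = 90
… (46 more)
The minimum is 83.
One optimal route: 00 → K9 → J4 → L4 → W2 → N7 → 00 (or its reverse).

Shortest round trip = 83 min.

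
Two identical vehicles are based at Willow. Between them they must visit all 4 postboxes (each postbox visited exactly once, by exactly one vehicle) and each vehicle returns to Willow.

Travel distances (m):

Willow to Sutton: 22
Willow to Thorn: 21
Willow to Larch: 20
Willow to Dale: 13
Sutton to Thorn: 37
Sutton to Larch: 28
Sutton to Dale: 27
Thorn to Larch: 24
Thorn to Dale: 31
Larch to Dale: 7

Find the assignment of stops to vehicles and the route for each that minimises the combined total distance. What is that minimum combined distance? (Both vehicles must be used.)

Minimum combined distance: 109 m.

There are 2^3 − 1 = 7 ways to divide the 4 stops into two non-empty groups. For each, the best each vehicle can do is its own shortest tour through its group:
  {Sutton} + {Thorn, Larch, Dale}: 44 + 65 = 109
  {Thorn} + {Sutton, Larch, Dale}: 42 + 70 = 112
  {Sutton, Thorn} + {Larch, Dale}: 80 + 40 = 120
  {Larch} + {Sutton, Thorn, Dale}: 40 + 98 = 138
  {Sutton, Larch} + {Thorn, Dale}: 70 + 65 = 135
  {Thorn, Larch} + {Sutton, Dale}: 65 + 62 = 127
  … (7 splits in total)
Best: vehicle 1 Willow → Sutton → Willow = 44; vehicle 2 Willow → Thorn → Larch → Dale → Willow = 65; combined 109.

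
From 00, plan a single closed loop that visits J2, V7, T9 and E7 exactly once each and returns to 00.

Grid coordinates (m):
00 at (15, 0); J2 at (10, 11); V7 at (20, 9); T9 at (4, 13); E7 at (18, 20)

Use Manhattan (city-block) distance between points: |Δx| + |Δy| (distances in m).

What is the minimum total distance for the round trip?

There are 12 distinct closed tours to check (reversals are equivalent).
00 → J2 → V7 → T9 → E7 → 00: 16+12+20+21+23 = 92
00 → J2 → V7 → E7 → T9 → 00: 16+12+13+21+24 = 86
00 → J2 → T9 → V7 → E7 → 00: 16+8+20+13+23 = 80
00 → J2 → T9 → E7 → V7 → 00: 16+8+21+13+14 = 72
00 → J2 → E7 → V7 → T9 → 00: 16+17+13+20+24 = 90
00 → J2 → E7 → T9 → V7 → 00: 16+17+21+20+14 = 88
00 → V7 → J2 → T9 → E7 → 00: 14+12+8+21+23 = 78
00 → V7 → J2 → E7 → T9 → 00: 14+12+17+21+24 = 88
00 → V7 → T9 → J2 → E7 → 00: 14+20+8+17+23 = 82
00 → V7 → E7 → J2 → T9 → 00: 14+13+17+8+24 = 76
00 → T9 → J2 → V7 → E7 → 00: 24+8+12+13+23 = 80
00 → T9 → V7 → J2 → E7 → 00: 24+20+12+17+23 = 96
The minimum is 72.
One optimal route: 00 → J2 → T9 → E7 → V7 → 00 (or its reverse).

72 m — the shortest possible round trip.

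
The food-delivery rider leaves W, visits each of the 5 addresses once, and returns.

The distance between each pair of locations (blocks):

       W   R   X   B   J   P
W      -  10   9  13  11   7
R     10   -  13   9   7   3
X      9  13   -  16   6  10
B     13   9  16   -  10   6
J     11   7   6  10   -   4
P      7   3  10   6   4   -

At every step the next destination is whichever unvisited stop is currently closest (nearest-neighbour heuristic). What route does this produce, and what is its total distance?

W → [P:7 / X:9 / R:10 / J:11 / B:13] → P (7)
P → [R:3 / J:4 / B:6 / X:10] → R (3)
R → [J:7 / B:9 / X:13] → J (7)
J → [X:6 / B:10] → X (6)
X → [B:16] → B (16)
Return B→W: 13.
Total = 7 + 3 + 7 + 6 + 16 + 13 = 52.

52 blocks along W → P → R → J → X → B → W.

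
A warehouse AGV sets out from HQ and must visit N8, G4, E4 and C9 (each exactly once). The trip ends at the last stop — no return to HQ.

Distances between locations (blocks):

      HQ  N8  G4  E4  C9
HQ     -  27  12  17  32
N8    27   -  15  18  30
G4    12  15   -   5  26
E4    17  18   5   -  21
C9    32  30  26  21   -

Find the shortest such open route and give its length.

There are 4! = 24 possible orderings.
HQ → N8 → G4 → E4 → C9: 27+15+5+21 = 68
HQ → N8 → G4 → C9 → E4: 27+15+26+21 = 89
HQ → N8 → E4 → G4 → C9: 27+18+5+26 = 76
HQ → N8 → E4 → C9 → G4: 27+18+21+26 = 92
HQ → N8 → C9 → G4 → E4: 27+30+26+5 = 88
HQ → N8 → C9 → E4 → G4: 27+30+21+5 = 83
HQ → G4 → N8 → E4 → C9: 12+15+18+21 = 66
HQ → G4 → N8 → C9 → E4: 12+15+30+21 = 78
HQ → G4 → E4 → N8 → C9: 12+5+18+30 = 65
HQ → G4 → E4 → C9 → N8: 12+5+21+30 = 68
HQ → G4 → C9 → N8 → E4: 12+26+30+18 = 86
HQ → G4 → C9 → E4 → N8: 12+26+21+18 = 77
HQ → E4 → N8 → G4 → C9: 17+18+15+26 = 76
HQ → E4 → N8 → C9 → G4: 17+18+30+26 = 91
… (10 more)
The minimum is 65.
One shortest path: HQ → G4 → E4 → N8 → C9.

Shortest open route: 65 blocks.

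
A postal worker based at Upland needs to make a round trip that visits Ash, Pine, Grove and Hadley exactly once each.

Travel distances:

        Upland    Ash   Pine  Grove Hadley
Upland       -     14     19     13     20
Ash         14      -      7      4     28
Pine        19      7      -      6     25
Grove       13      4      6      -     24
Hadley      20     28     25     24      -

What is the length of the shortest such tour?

Upland - Ash - Pine - Grove - Hadley - Upland: 14+7+6+24+20 = 71
Upland - Ash - Pine - Hadley - Grove - Upland: 14+7+25+24+13 = 83
Upland - Ash - Grove - Pine - Hadley - Upland: 14+4+6+25+20 = 69
Upland - Ash - Grove - Hadley - Pine - Upland: 14+4+24+25+19 = 86
Upland - Ash - Hadley - Pine - Grove - Upland: 14+28+25+6+13 = 86
Upland - Ash - Hadley - Grove - Pine - Upland: 14+28+24+6+19 = 91
Upland - Pine - Ash - Grove - Hadley - Upland: 19+7+4+24+20 = 74
Upland - Pine - Ash - Hadley - Grove - Upland: 19+7+28+24+13 = 91
Upland - Pine - Grove - Ash - Hadley - Upland: 19+6+4+28+20 = 77
Upland - Pine - Hadley - Ash - Grove - Upland: 19+25+28+4+13 = 89
Upland - Grove - Ash - Pine - Hadley - Upland: 13+4+7+25+20 = 69
Upland - Grove - Pine - Ash - Hadley - Upland: 13+6+7+28+20 = 74
The minimum is 69.
One optimal route: Upland → Ash → Grove → Pine → Hadley → Upland (or its reverse).

Shortest round trip = 69.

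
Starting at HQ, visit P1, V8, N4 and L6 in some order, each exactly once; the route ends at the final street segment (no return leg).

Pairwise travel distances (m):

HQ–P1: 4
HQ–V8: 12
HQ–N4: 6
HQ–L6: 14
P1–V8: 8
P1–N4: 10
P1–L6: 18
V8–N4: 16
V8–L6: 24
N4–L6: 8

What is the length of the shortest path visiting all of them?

36 m — the minimum one-way total.

There are 4! = 24 possible orderings.
HQ→P1→V8→N4→L6: 4+8+16+8 = 36
HQ→P1→V8→L6→N4: 4+8+24+8 = 44
HQ→P1→N4→V8→L6: 4+10+16+24 = 54
HQ→P1→N4→L6→V8: 4+10+8+24 = 46
HQ→P1→L6→V8→N4: 4+18+24+16 = 62
HQ→P1→L6→N4→V8: 4+18+8+16 = 46
HQ→V8→P1→N4→L6: 12+8+10+8 = 38
HQ→V8→P1→L6→N4: 12+8+18+8 = 46
HQ→V8→N4→P1→L6: 12+16+10+18 = 56
HQ→V8→N4→L6→P1: 12+16+8+18 = 54
HQ→V8→L6→P1→N4: 12+24+18+10 = 64
HQ→V8→L6→N4→P1: 12+24+8+10 = 54
HQ→N4→P1→V8→L6: 6+10+8+24 = 48
HQ→N4→P1→L6→V8: 6+10+18+24 = 58
… (10 more)
The minimum is 36.
One shortest path: HQ → P1 → V8 → N4 → L6.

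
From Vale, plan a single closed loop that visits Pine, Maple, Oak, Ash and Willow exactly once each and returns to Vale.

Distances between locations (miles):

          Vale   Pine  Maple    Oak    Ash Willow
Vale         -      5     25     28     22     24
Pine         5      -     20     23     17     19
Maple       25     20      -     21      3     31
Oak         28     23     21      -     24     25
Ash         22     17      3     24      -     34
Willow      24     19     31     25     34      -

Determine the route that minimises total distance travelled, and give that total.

With 5 stops there are 5!/2 = 60 distinct round trips (a route and its reverse cost the same).
Vale-Pine-Maple-Oak-Ash-Willow-Vale: 5+20+21+24+34+24 = 128
Vale-Pine-Maple-Oak-Willow-Ash-Vale: 5+20+21+25+34+22 = 127
Vale-Pine-Maple-Ash-Oak-Willow-Vale: 5+20+3+24+25+24 = 101
Vale-Pine-Maple-Ash-Willow-Oak-Vale: 5+20+3+34+25+28 = 115
Vale-Pine-Maple-Willow-Oak-Ash-Vale: 5+20+31+25+24+22 = 127
Vale-Pine-Maple-Willow-Ash-Oak-Vale: 5+20+31+34+24+28 = 142
Vale-Pine-Oak-Maple-Ash-Willow-Vale: 5+23+21+3+34+24 = 110
Vale-Pine-Oak-Maple-Willow-Ash-Vale: 5+23+21+31+34+22 = 136
Vale-Pine-Oak-Ash-Maple-Willow-Vale: 5+23+24+3+31+24 = 110
Vale-Pine-Oak-Ash-Willow-Maple-Vale: 5+23+24+34+31+25 = 142
Vale-Pine-Oak-Willow-Maple-Ash-Vale: 5+23+25+31+3+22 = 109
Vale-Pine-Oak-Willow-Ash-Maple-Vale: 5+23+25+34+3+25 = 115
Vale-Pine-Ash-Maple-Oak-Willow-Vale: 5+17+3+21+25+24 = 95
Vale-Pine-Ash-Maple-Willow-Oak-Vale: 5+17+3+31+25+28 = 109
… (46 more)
The minimum is 95.
One optimal route: Vale → Pine → Ash → Maple → Oak → Willow → Vale (or its reverse).

95 miles — the shortest possible round trip.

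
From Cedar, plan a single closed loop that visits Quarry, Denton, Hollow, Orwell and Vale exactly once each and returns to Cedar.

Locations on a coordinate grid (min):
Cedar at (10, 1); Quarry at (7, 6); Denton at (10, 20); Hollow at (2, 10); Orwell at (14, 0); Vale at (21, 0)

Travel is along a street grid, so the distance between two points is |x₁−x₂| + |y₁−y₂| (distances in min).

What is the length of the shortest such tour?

Shortest round trip = 78 min.

Cedar-Quarry-Denton-Hollow-Orwell-Vale-Cedar: 8+17+18+22+7+12 = 84
Cedar-Quarry-Denton-Hollow-Vale-Orwell-Cedar: 8+17+18+29+7+5 = 84
Cedar-Quarry-Denton-Orwell-Hollow-Vale-Cedar: 8+17+24+22+29+12 = 112
Cedar-Quarry-Denton-Orwell-Vale-Hollow-Cedar: 8+17+24+7+29+17 = 102
Cedar-Quarry-Denton-Vale-Hollow-Orwell-Cedar: 8+17+31+29+22+5 = 112
Cedar-Quarry-Denton-Vale-Orwell-Hollow-Cedar: 8+17+31+7+22+17 = 102
Cedar-Quarry-Hollow-Denton-Orwell-Vale-Cedar: 8+9+18+24+7+12 = 78
Cedar-Quarry-Hollow-Denton-Vale-Orwell-Cedar: 8+9+18+31+7+5 = 78
Cedar-Quarry-Hollow-Orwell-Denton-Vale-Cedar: 8+9+22+24+31+12 = 106
Cedar-Quarry-Hollow-Orwell-Vale-Denton-Cedar: 8+9+22+7+31+19 = 96
Cedar-Quarry-Hollow-Vale-Denton-Orwell-Cedar: 8+9+29+31+24+5 = 106
Cedar-Quarry-Hollow-Vale-Orwell-Denton-Cedar: 8+9+29+7+24+19 = 96
Cedar-Quarry-Orwell-Denton-Hollow-Vale-Cedar: 8+13+24+18+29+12 = 104
Cedar-Quarry-Orwell-Denton-Vale-Hollow-Cedar: 8+13+24+31+29+17 = 122
… (46 more)
The minimum is 78.
One optimal route: Cedar → Quarry → Hollow → Denton → Orwell → Vale → Cedar (or its reverse).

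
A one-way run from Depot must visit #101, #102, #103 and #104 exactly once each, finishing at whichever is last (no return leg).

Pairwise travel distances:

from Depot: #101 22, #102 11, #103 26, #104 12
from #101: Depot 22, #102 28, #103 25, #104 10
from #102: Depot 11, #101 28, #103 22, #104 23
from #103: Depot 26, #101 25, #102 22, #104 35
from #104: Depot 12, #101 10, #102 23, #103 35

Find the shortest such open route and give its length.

68 — the minimum one-way total.

There are 4! = 24 possible orderings.
Depot - #101 - #102 - #103 - #104: 22+28+22+35 = 107
Depot - #101 - #102 - #104 - #103: 22+28+23+35 = 108
Depot - #101 - #103 - #102 - #104: 22+25+22+23 = 92
Depot - #101 - #103 - #104 - #102: 22+25+35+23 = 105
Depot - #101 - #104 - #102 - #103: 22+10+23+22 = 77
Depot - #101 - #104 - #103 - #102: 22+10+35+22 = 89
Depot - #102 - #101 - #103 - #104: 11+28+25+35 = 99
Depot - #102 - #101 - #104 - #103: 11+28+10+35 = 84
Depot - #102 - #103 - #101 - #104: 11+22+25+10 = 68
Depot - #102 - #103 - #104 - #101: 11+22+35+10 = 78
Depot - #102 - #104 - #101 - #103: 11+23+10+25 = 69
Depot - #102 - #104 - #103 - #101: 11+23+35+25 = 94
Depot - #103 - #101 - #102 - #104: 26+25+28+23 = 102
Depot - #103 - #101 - #104 - #102: 26+25+10+23 = 84
… (10 more)
The minimum is 68.
One shortest path: Depot → #102 → #103 → #101 → #104.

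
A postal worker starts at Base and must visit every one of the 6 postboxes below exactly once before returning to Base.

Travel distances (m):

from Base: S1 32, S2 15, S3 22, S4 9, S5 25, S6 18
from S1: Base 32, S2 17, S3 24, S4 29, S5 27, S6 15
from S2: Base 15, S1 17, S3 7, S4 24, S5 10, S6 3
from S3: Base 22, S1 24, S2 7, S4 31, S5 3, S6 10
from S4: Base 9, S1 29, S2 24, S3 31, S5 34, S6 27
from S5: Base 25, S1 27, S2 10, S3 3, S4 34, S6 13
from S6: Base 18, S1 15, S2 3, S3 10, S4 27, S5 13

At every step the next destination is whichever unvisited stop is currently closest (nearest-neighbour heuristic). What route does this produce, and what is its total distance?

At Base the remaining stops are S4 9, S2 15, S6 18, S3 22, S5 25, S1 32; go to S4.
At S4 the remaining stops are S2 24, S6 27, S1 29, S3 31, S5 34; go to S2.
At S2 the remaining stops are S6 3, S3 7, S5 10, S1 17; go to S6.
At S6 the remaining stops are S3 10, S5 13, S1 15; go to S3.
At S3 the remaining stops are S5 3, S1 24; go to S5.
At S5 the remaining stops are S1 27; go to S1.
Return S1→Base: 32.
Total = 9 + 24 + 3 + 10 + 3 + 27 + 32 = 108.

Total distance 108 m via the nearest-neighbour route Base → S4 → S2 → S6 → S3 → S5 → S1 → Base.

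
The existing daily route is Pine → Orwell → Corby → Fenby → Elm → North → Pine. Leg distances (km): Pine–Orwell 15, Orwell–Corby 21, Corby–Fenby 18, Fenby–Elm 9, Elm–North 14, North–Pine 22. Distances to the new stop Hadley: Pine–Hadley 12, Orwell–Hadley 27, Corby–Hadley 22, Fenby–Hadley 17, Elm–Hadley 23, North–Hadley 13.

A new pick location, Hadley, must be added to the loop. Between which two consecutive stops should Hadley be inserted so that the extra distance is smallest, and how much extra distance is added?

Insertion cost between consecutive stops i–j is d(i,Hadley) + d(Hadley,j) − d(i,j):
  between Pine and Orwell: 12 + 27 − 15 = 24
  between Orwell and Corby: 27 + 22 − 21 = 28
  between Corby and Fenby: 22 + 17 − 18 = 21
  between Fenby and Elm: 17 + 23 − 9 = 31
  between Elm and North: 23 + 13 − 14 = 22
  between North and Pine: 13 + 12 − 22 = 3
Cheapest insertion is between North and Pine, adding 3.
New total = 99 + 3 = 102.

Adding 3 km by placing Hadley on the North–Pine leg.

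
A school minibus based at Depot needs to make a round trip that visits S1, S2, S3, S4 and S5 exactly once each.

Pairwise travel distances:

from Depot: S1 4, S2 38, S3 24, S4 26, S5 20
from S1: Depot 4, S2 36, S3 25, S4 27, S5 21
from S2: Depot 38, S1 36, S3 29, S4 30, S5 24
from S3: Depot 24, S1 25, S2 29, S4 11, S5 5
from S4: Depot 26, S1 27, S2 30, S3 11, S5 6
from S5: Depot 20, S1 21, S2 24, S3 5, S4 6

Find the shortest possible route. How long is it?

Shortest round trip = 105.

There are 60 distinct closed tours to check (reversals are equivalent).
Depot → S1 → S2 → S3 → S4 → S5 → Depot: 4+36+29+11+6+20 = 106
Depot → S1 → S2 → S3 → S5 → S4 → Depot: 4+36+29+5+6+26 = 106
Depot → S1 → S2 → S4 → S3 → S5 → Depot: 4+36+30+11+5+20 = 106
Depot → S1 → S2 → S4 → S5 → S3 → Depot: 4+36+30+6+5+24 = 105
Depot → S1 → S2 → S5 → S3 → S4 → Depot: 4+36+24+5+11+26 = 106
Depot → S1 → S2 → S5 → S4 → S3 → Depot: 4+36+24+6+11+24 = 105
Depot → S1 → S3 → S2 → S4 → S5 → Depot: 4+25+29+30+6+20 = 114
Depot → S1 → S3 → S2 → S5 → S4 → Depot: 4+25+29+24+6+26 = 114
Depot → S1 → S3 → S4 → S2 → S5 → Depot: 4+25+11+30+24+20 = 114
Depot → S1 → S3 → S4 → S5 → S2 → Depot: 4+25+11+6+24+38 = 108
Depot → S1 → S3 → S5 → S2 → S4 → Depot: 4+25+5+24+30+26 = 114
Depot → S1 → S3 → S5 → S4 → S2 → Depot: 4+25+5+6+30+38 = 108
Depot → S1 → S4 → S2 → S3 → S5 → Depot: 4+27+30+29+5+20 = 115
Depot → S1 → S4 → S2 → S5 → S3 → Depot: 4+27+30+24+5+24 = 114
… (46 more)
The minimum is 105.
One optimal route: Depot → S1 → S2 → S4 → S5 → S3 → Depot (or its reverse).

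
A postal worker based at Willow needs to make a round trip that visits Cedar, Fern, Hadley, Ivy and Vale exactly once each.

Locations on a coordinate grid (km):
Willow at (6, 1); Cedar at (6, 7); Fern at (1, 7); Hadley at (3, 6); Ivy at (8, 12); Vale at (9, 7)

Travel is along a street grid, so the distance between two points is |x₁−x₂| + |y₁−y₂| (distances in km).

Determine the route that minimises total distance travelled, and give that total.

Willow → Cedar → Fern → Hadley → Ivy → Vale → Willow: 6+5+3+11+6+9 = 40
Willow → Cedar → Fern → Hadley → Vale → Ivy → Willow: 6+5+3+7+6+13 = 40
Willow → Cedar → Fern → Ivy → Hadley → Vale → Willow: 6+5+12+11+7+9 = 50
Willow → Cedar → Fern → Ivy → Vale → Hadley → Willow: 6+5+12+6+7+8 = 44
Willow → Cedar → Fern → Vale → Hadley → Ivy → Willow: 6+5+8+7+11+13 = 50
Willow → Cedar → Fern → Vale → Ivy → Hadley → Willow: 6+5+8+6+11+8 = 44
Willow → Cedar → Hadley → Fern → Ivy → Vale → Willow: 6+4+3+12+6+9 = 40
Willow → Cedar → Hadley → Fern → Vale → Ivy → Willow: 6+4+3+8+6+13 = 40
Willow → Cedar → Hadley → Ivy → Fern → Vale → Willow: 6+4+11+12+8+9 = 50
Willow → Cedar → Hadley → Ivy → Vale → Fern → Willow: 6+4+11+6+8+11 = 46
Willow → Cedar → Hadley → Vale → Fern → Ivy → Willow: 6+4+7+8+12+13 = 50
Willow → Cedar → Hadley → Vale → Ivy → Fern → Willow: 6+4+7+6+12+11 = 46
Willow → Cedar → Ivy → Fern → Hadley → Vale → Willow: 6+7+12+3+7+9 = 44
Willow → Cedar → Ivy → Fern → Vale → Hadley → Willow: 6+7+12+8+7+8 = 48
… (46 more)
Willow → Cedar → Ivy → Vale → Fern → Hadley → Willow: 6+7+6+8+3+8 = 38  ← best
The minimum is 38.
One optimal route: Willow → Cedar → Ivy → Vale → Fern → Hadley → Willow (or its reverse).

38 km — the shortest possible round trip.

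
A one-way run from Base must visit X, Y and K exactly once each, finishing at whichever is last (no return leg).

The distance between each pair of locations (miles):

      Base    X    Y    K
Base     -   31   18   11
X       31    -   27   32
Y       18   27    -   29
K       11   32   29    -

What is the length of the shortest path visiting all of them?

There are 3! = 6 possible orderings.
Base→X→Y→K: 31+27+29 = 87
Base→X→K→Y: 31+32+29 = 92
Base→Y→X→K: 18+27+32 = 77
Base→Y→K→X: 18+29+32 = 79
Base→K→X→Y: 11+32+27 = 70
Base→K→Y→X: 11+29+27 = 67
The minimum is 67.
One shortest path: Base → K → Y → X.

67 miles — the minimum one-way total.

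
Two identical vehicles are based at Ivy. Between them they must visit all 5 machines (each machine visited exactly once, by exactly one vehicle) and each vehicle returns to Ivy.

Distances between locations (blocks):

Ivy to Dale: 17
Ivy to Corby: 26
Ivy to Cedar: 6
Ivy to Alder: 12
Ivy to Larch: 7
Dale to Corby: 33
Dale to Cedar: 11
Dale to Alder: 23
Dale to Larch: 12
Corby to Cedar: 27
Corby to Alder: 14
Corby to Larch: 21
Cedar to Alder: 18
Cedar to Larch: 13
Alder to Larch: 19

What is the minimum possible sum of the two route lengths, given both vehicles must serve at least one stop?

Minimum combined distance: 88 blocks.

Check every non-empty split of the stops between the two vehicles; for each half take its own optimal tour:
  {Dale} + {Corby, Cedar, Alder, Larch}: 34 + 66 = 100
  {Corby} + {Dale, Cedar, Alder, Larch}: 52 + 60 = 112
  {Dale, Corby} + {Cedar, Alder, Larch}: 76 + 50 = 126
  {Cedar} + {Dale, Corby, Alder, Larch}: 12 + 76 = 88
  {Dale, Cedar} + {Corby, Alder, Larch}: 34 + 54 = 88
  {Corby, Cedar} + {Dale, Alder, Larch}: 59 + 54 = 113
  … (15 splits in total)
Best: vehicle 1 Ivy → Cedar → Ivy = 12; vehicle 2 Ivy → Dale → Larch → Corby → Alder → Ivy = 76; combined 88.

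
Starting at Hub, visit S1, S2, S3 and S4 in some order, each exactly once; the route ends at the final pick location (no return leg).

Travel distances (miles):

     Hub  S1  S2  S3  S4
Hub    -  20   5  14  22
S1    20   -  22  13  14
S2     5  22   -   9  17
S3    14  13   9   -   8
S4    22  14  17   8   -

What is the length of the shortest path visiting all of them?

36 miles — the minimum one-way total.

There are 4! = 24 possible orderings.
Hub → S1 → S2 → S3 → S4: 20+22+9+8 = 59
Hub → S1 → S2 → S4 → S3: 20+22+17+8 = 67
Hub → S1 → S3 → S2 → S4: 20+13+9+17 = 59
Hub → S1 → S3 → S4 → S2: 20+13+8+17 = 58
Hub → S1 → S4 → S2 → S3: 20+14+17+9 = 60
Hub → S1 → S4 → S3 → S2: 20+14+8+9 = 51
Hub → S2 → S1 → S3 → S4: 5+22+13+8 = 48
Hub → S2 → S1 → S4 → S3: 5+22+14+8 = 49
Hub → S2 → S3 → S1 → S4: 5+9+13+14 = 41
Hub → S2 → S3 → S4 → S1: 5+9+8+14 = 36
Hub → S2 → S4 → S1 → S3: 5+17+14+13 = 49
Hub → S2 → S4 → S3 → S1: 5+17+8+13 = 43
Hub → S3 → S1 → S2 → S4: 14+13+22+17 = 66
Hub → S3 → S1 → S4 → S2: 14+13+14+17 = 58
… (10 more)
The minimum is 36.
One shortest path: Hub → S2 → S3 → S4 → S1.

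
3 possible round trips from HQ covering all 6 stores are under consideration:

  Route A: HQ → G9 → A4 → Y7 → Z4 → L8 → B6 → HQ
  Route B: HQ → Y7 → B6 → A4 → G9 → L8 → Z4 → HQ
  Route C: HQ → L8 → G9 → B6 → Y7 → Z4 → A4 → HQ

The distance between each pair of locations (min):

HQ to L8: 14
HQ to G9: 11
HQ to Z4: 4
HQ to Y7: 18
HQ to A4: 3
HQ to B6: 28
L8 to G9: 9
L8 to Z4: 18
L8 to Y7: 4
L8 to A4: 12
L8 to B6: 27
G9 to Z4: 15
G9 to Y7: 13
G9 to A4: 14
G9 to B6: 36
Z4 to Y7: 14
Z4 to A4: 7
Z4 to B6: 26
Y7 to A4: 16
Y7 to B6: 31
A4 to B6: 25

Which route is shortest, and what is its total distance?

114 min — Route C is the shortest.

Route A: 11 + 14 + 16 + 14 + 18 + 27 + 28 = 128
Route B: 18 + 31 + 25 + 14 + 9 + 18 + 4 = 119
Route C: 14 + 9 + 36 + 31 + 14 + 7 + 3 = 114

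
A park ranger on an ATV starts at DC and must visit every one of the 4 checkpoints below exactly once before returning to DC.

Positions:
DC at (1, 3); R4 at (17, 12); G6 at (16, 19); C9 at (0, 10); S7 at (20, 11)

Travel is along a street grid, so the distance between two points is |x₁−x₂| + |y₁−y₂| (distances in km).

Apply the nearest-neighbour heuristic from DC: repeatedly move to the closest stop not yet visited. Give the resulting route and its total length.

Nearest-neighbour total = 74 km; route DC → C9 → R4 → S7 → G6 → DC.

DC → [C9:8 / R4:25 / S7:27 / G6:31] → C9 (8)
C9 → [R4:19 / S7:21 / G6:25] → R4 (19)
R4 → [S7:4 / G6:8] → S7 (4)
S7 → [G6:12] → G6 (12)
Return G6→DC: 31.
Total = 8 + 19 + 4 + 12 + 31 = 74.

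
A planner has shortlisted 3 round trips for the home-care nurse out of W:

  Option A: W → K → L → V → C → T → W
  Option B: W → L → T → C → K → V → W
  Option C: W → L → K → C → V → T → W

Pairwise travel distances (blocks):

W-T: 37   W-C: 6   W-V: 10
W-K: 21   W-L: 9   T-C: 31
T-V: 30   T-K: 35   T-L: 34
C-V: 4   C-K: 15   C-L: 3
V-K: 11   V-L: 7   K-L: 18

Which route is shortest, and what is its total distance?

110 blocks — Option B is the shortest.

Option A: 21 + 18 + 7 + 4 + 31 + 37 = 118
Option B: 9 + 34 + 31 + 15 + 11 + 10 = 110
Option C: 9 + 18 + 15 + 4 + 30 + 37 = 113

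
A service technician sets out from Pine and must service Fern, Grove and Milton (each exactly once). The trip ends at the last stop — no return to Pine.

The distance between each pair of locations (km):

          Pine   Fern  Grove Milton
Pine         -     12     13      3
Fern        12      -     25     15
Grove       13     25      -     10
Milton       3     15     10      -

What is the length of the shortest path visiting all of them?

37 km — the minimum one-way total.

There are 3! = 6 possible orderings.
Pine - Fern - Grove - Milton: 12+25+10 = 47
Pine - Fern - Milton - Grove: 12+15+10 = 37
Pine - Grove - Fern - Milton: 13+25+15 = 53
Pine - Grove - Milton - Fern: 13+10+15 = 38
Pine - Milton - Fern - Grove: 3+15+25 = 43
Pine - Milton - Grove - Fern: 3+10+25 = 38
The minimum is 37.
One shortest path: Pine → Fern → Milton → Grove.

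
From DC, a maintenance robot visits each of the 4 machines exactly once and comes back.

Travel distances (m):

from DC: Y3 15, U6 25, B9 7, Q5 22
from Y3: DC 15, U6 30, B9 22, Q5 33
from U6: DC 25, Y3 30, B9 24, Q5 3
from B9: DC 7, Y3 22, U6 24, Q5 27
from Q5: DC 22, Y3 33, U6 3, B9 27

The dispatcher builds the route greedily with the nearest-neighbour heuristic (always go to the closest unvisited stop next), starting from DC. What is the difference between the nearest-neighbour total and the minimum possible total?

From DC: B9=7, Y3=15, Q5=22, U6=25 → choose B9 (7).
From B9: Y3=22, U6=24, Q5=27 → choose Y3 (22).
From Y3: U6=30, Q5=33 → choose U6 (30).
From U6: Q5=3 → choose Q5 (3).
NN route DC → B9 → Y3 → U6 → Q5 → DC costs 84.
Optimal: DC → Y3 → U6 → Q5 → B9 → DC costs 82 (by enumerating all 12 distinct tours).
Excess = 84 − 82 = 2.

Excess over optimum: 2 m.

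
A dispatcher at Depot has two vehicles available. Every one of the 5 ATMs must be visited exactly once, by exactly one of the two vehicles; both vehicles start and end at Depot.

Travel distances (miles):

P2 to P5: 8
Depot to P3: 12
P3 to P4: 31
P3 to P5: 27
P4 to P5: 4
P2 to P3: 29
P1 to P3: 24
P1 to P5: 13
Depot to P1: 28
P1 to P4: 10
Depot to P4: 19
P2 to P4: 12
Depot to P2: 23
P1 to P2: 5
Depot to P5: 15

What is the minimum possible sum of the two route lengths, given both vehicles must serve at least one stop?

There are 2^4 − 1 = 15 ways to divide the 5 stops into two non-empty groups. For each, the best each vehicle can do is its own shortest tour through its group:
  {P1} + {P2, P3, P4, P5}: 56 + 72 = 128
  {P2} + {P1, P3, P4, P5}: 46 + 65 = 111
  {P1, P2} + {P3, P4, P5}: 56 + 62 = 118
  {P3} + {P1, P2, P4, P5}: 24 + 57 = 81
  {P1, P3} + {P2, P4, P5}: 64 + 54 = 118
  {P2, P3} + {P1, P4, P5}: 64 + 57 = 121
  … (15 splits in total)
Best: vehicle 1 Depot → P3 → Depot = 24; vehicle 2 Depot → P2 → P1 → P4 → P5 → Depot = 57; combined 81.

Minimum combined distance: 81 miles.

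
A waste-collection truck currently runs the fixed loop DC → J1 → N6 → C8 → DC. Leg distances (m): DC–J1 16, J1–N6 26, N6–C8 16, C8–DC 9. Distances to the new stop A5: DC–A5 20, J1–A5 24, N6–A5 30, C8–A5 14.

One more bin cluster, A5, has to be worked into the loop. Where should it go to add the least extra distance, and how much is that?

Minimum extra distance: 25 m, inserting A5 between C8 and DC.

Insertion cost between consecutive stops i–j is d(i,A5) + d(A5,j) − d(i,j):
  between DC and J1: 20 + 24 − 16 = 28
  between J1 and N6: 24 + 30 − 26 = 28
  between N6 and C8: 30 + 14 − 16 = 28
  between C8 and DC: 14 + 20 − 9 = 25
Cheapest insertion is between C8 and DC, adding 25.
New total = 67 + 25 = 92.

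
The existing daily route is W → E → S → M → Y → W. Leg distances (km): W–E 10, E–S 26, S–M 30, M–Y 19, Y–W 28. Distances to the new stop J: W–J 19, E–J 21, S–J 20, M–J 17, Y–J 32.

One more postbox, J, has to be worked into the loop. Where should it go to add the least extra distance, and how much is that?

+7 km — insert J between S and M.

Insertion cost between consecutive stops i–j is d(i,J) + d(J,j) − d(i,j):
  between W and E: 19 + 21 − 10 = 30
  between E and S: 21 + 20 − 26 = 15
  between S and M: 20 + 17 − 30 = 7
  between M and Y: 17 + 32 − 19 = 30
  between Y and W: 32 + 19 − 28 = 23
Cheapest insertion is between S and M, adding 7.
New total = 113 + 7 = 120.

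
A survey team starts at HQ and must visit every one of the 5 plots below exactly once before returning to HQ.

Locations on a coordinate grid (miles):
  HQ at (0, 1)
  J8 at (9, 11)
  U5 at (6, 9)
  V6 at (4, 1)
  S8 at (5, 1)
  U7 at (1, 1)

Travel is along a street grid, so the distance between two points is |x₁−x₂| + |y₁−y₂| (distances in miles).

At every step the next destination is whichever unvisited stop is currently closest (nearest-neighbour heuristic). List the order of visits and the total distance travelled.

At HQ the remaining stops are U7 1, V6 4, S8 5, U5 14, J8 19; go to U7.
At U7 the remaining stops are V6 3, S8 4, U5 13, J8 18; go to V6.
At V6 the remaining stops are S8 1, U5 10, J8 15; go to S8.
At S8 the remaining stops are U5 9, J8 14; go to U5.
At U5 the remaining stops are J8 5; go to J8.
Return J8→HQ: 19.
Total = 1 + 3 + 1 + 9 + 5 + 19 = 38.

Nearest-neighbour total = 38 miles; route HQ → U7 → V6 → S8 → U5 → J8 → HQ.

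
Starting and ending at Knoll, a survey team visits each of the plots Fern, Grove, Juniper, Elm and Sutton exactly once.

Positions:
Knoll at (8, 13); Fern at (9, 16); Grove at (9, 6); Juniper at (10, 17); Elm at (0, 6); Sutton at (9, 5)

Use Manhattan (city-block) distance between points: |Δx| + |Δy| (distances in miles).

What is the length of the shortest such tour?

44 miles — the shortest possible round trip.

With 5 stops there are 5!/2 = 60 distinct round trips (a route and its reverse cost the same).
Knoll → Fern → Grove → Juniper → Elm → Sutton → Knoll: 4+10+12+21+10+9 = 66
Knoll → Fern → Grove → Juniper → Sutton → Elm → Knoll: 4+10+12+13+10+15 = 64
Knoll → Fern → Grove → Elm → Juniper → Sutton → Knoll: 4+10+9+21+13+9 = 66
Knoll → Fern → Grove → Elm → Sutton → Juniper → Knoll: 4+10+9+10+13+6 = 52
Knoll → Fern → Grove → Sutton → Juniper → Elm → Knoll: 4+10+1+13+21+15 = 64
Knoll → Fern → Grove → Sutton → Elm → Juniper → Knoll: 4+10+1+10+21+6 = 52
Knoll → Fern → Juniper → Grove → Elm → Sutton → Knoll: 4+2+12+9+10+9 = 46
Knoll → Fern → Juniper → Grove → Sutton → Elm → Knoll: 4+2+12+1+10+15 = 44
Knoll → Fern → Juniper → Elm → Grove → Sutton → Knoll: 4+2+21+9+1+9 = 46
Knoll → Fern → Juniper → Elm → Sutton → Grove → Knoll: 4+2+21+10+1+8 = 46
Knoll → Fern → Juniper → Sutton → Grove → Elm → Knoll: 4+2+13+1+9+15 = 44
Knoll → Fern → Juniper → Sutton → Elm → Grove → Knoll: 4+2+13+10+9+8 = 46
Knoll → Fern → Elm → Grove → Juniper → Sutton → Knoll: 4+19+9+12+13+9 = 66
Knoll → Fern → Elm → Grove → Sutton → Juniper → Knoll: 4+19+9+1+13+6 = 52
… (46 more)
The minimum is 44.
One optimal route: Knoll → Fern → Juniper → Grove → Sutton → Elm → Knoll (or its reverse).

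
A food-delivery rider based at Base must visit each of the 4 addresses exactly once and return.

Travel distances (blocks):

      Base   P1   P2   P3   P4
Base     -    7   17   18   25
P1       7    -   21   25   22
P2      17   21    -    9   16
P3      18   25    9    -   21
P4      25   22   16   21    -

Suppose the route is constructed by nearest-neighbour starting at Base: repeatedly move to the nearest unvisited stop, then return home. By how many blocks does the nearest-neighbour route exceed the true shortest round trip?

Excess over optimum: 11 blocks.

Base: P1=7, P2=17, P3=18, P4=25 ⇒ P1
P1: P2=21, P4=22, P3=25 ⇒ P2
P2: P3=9, P4=16 ⇒ P3
P3: P4=21 ⇒ P4
NN route Base → P1 → P2 → P3 → P4 → Base costs 83.
Optimal: Base → P1 → P4 → P2 → P3 → Base costs 72 (by enumerating all 12 distinct tours).
Excess = 83 − 72 = 11.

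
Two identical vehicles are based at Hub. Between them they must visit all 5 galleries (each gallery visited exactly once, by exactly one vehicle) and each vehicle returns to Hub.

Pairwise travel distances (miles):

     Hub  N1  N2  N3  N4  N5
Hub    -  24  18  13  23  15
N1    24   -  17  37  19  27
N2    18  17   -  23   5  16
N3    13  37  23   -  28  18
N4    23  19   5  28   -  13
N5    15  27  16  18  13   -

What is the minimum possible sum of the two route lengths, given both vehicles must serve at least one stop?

There are 2^4 − 1 = 15 ways to divide the 5 stops into two non-empty groups. For each, the best each vehicle can do is its own shortest tour through its group:
  {N1} + {N2, N3, N4, N5}: 48 + 67 = 115
  {N2} + {N1, N3, N4, N5}: 36 + 87 = 123
  {N1, N2} + {N3, N4, N5}: 59 + 67 = 126
  {N3} + {N1, N2, N4, N5}: 26 + 74 = 100
  {N1, N3} + {N2, N4, N5}: 74 + 51 = 125
  {N2, N3} + {N1, N4, N5}: 54 + 71 = 125
  … (15 splits in total)
Best: vehicle 1 Hub → N3 → Hub = 26; vehicle 2 Hub → N1 → N2 → N4 → N5 → Hub = 74; combined 100.

Minimum combined distance: 100 miles.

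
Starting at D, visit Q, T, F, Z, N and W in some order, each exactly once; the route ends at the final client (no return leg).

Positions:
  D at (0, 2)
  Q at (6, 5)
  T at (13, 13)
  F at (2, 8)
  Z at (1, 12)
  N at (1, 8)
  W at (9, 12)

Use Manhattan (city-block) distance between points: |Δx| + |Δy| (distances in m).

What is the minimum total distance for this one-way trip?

There are 6! = 720 possible orderings.
D→Q→T→F→Z→N→W: 9+15+16+5+4+12 = 61
D→Q→T→F→Z→W→N: 9+15+16+5+8+12 = 65
D→Q→T→F→N→Z→W: 9+15+16+1+4+8 = 53
D→Q→T→F→N→W→Z: 9+15+16+1+12+8 = 61
D→Q→T→F→W→Z→N: 9+15+16+11+8+4 = 63
D→Q→T→F→W→N→Z: 9+15+16+11+12+4 = 67
D→Q→T→Z→F→N→W: 9+15+13+5+1+12 = 55
D→Q→T→Z→F→W→N: 9+15+13+5+11+12 = 65
… (712 more)
D→Q→F→N→Z→W→T: 9+7+1+4+8+5 = 34  ← best
The minimum is 34.
One shortest path: D → Q → F → N → Z → W → T.

Shortest open route: 34 m.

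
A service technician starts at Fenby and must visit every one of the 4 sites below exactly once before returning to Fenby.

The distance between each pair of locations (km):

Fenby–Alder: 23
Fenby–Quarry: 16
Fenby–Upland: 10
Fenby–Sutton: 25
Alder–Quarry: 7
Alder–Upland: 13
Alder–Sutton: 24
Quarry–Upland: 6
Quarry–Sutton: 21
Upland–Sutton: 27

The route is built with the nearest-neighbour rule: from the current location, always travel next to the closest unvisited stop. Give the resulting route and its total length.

72 km along Fenby → Upland → Quarry → Alder → Sutton → Fenby.

From Fenby: distances to unvisited — Upland=10, Quarry=16, Alder=23, Sutton=25. Nearest is Upland (10).
From Upland: distances to unvisited — Quarry=6, Alder=13, Sutton=27. Nearest is Quarry (6).
From Quarry: distances to unvisited — Alder=7, Sutton=21. Nearest is Alder (7).
From Alder: distances to unvisited — Sutton=24. Nearest is Sutton (24).
Return Sutton→Fenby: 25.
Total = 10 + 6 + 7 + 24 + 25 = 72.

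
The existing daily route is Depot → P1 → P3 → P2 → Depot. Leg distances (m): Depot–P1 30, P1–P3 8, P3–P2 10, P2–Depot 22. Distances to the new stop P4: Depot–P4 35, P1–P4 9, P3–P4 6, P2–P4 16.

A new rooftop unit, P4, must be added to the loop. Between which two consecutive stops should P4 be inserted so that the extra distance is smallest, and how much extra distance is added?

Insertion cost between consecutive stops i–j is d(i,P4) + d(P4,j) − d(i,j):
  between Depot and P1: 35 + 9 − 30 = 14
  between P1 and P3: 9 + 6 − 8 = 7
  between P3 and P2: 6 + 16 − 10 = 12
  between P2 and Depot: 16 + 35 − 22 = 29
Cheapest insertion is between P1 and P3, adding 7.
New total = 70 + 7 = 77.

Adding 7 m by placing P4 on the P1–P3 leg.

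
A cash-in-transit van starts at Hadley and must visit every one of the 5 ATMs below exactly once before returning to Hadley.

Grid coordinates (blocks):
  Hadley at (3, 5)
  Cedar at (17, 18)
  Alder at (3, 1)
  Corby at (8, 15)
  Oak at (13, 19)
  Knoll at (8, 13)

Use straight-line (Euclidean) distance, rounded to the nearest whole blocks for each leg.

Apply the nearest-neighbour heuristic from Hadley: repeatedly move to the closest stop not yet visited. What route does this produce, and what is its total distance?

From Hadley: distances to unvisited — Alder=4, Knoll=9, Corby=11, Oak=17, Cedar=19. Nearest is Alder (4).
From Alder: distances to unvisited — Knoll=13, Corby=15, Oak=21, Cedar=22. Nearest is Knoll (13).
From Knoll: distances to unvisited — Corby=2, Oak=8, Cedar=10. Nearest is Corby (2).
From Corby: distances to unvisited — Oak=6, Cedar=9. Nearest is Oak (6).
From Oak: distances to unvisited — Cedar=4. Nearest is Cedar (4).
Return Cedar→Hadley: 19.
Total = 4 + 13 + 2 + 6 + 4 + 19 = 48.

48 blocks along Hadley → Alder → Knoll → Corby → Oak → Cedar → Hadley.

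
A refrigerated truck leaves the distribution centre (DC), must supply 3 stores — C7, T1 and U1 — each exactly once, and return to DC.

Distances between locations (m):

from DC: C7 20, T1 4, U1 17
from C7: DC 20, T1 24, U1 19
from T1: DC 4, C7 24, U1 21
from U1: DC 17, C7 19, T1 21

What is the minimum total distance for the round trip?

Shortest round trip = 64 m.

DC-C7-T1-U1-DC: 20+24+21+17 = 82
DC-C7-U1-T1-DC: 20+19+21+4 = 64
DC-T1-C7-U1-DC: 4+24+19+17 = 64
The minimum is 64.
One optimal route: DC → C7 → U1 → T1 → DC (or its reverse).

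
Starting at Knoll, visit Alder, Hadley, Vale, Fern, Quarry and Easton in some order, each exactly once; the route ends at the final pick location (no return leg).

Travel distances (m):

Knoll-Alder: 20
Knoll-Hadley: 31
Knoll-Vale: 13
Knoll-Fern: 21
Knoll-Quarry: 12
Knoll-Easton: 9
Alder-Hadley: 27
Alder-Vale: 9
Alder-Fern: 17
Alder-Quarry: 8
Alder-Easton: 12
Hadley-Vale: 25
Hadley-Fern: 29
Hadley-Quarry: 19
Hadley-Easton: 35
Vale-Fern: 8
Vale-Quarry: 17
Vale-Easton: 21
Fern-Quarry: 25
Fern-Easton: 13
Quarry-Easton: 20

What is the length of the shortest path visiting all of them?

66 m — the minimum one-way total.

There are 6! = 720 possible orderings.
Knoll → Alder → Hadley → Vale → Fern → Quarry → Easton: 20+27+25+8+25+20 = 125
Knoll → Alder → Hadley → Vale → Fern → Easton → Quarry: 20+27+25+8+13+20 = 113
Knoll → Alder → Hadley → Vale → Quarry → Fern → Easton: 20+27+25+17+25+13 = 127
Knoll → Alder → Hadley → Vale → Quarry → Easton → Fern: 20+27+25+17+20+13 = 122
Knoll → Alder → Hadley → Vale → Easton → Fern → Quarry: 20+27+25+21+13+25 = 131
Knoll → Alder → Hadley → Vale → Easton → Quarry → Fern: 20+27+25+21+20+25 = 138
Knoll → Alder → Hadley → Fern → Vale → Quarry → Easton: 20+27+29+8+17+20 = 121
Knoll → Alder → Hadley → Fern → Vale → Easton → Quarry: 20+27+29+8+21+20 = 125
… (712 more)
Knoll → Easton → Fern → Vale → Alder → Quarry → Hadley: 9+13+8+9+8+19 = 66  ← best
The minimum is 66.
One shortest path: Knoll → Easton → Fern → Vale → Alder → Quarry → Hadley.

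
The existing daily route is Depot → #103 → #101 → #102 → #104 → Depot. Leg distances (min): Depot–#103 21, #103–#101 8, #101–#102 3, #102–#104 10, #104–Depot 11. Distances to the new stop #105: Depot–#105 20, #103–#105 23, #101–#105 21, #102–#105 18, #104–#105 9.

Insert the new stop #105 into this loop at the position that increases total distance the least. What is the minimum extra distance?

Adding 17 min by placing #105 on the #102–#104 leg.

Insertion cost between consecutive stops i–j is d(i,#105) + d(#105,j) − d(i,j):
  between Depot and #103: 20 + 23 − 21 = 22
  between #103 and #101: 23 + 21 − 8 = 36
  between #101 and #102: 21 + 18 − 3 = 36
  between #102 and #104: 18 + 9 − 10 = 17
  between #104 and Depot: 9 + 20 − 11 = 18
Cheapest insertion is between #102 and #104, adding 17.
New total = 53 + 17 = 70.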